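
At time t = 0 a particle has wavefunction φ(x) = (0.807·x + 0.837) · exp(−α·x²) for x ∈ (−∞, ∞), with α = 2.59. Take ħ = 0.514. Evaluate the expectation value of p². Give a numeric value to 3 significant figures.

p² φ = −ħ² d²φ/dx²; ⟨p²⟩ = −ħ² ∫ φ*·φ'' dx / ∫|φ|² dx.
Expand each integrand as polynomial × e^(−2αx²) and use ∫x^(2j)·e^(−2αx²) dx = (2j−1)!!/(4α)^j · √(π/(2α)), odd powers → 0; here √(π/(2α)) = 0.77877. Differentiate with the product rule, d/dx e^(−αx²) = −2αx·e^(−αx²).
State is unnormalized: ∫|φ|² dx = 0.59454, and ∫φ*·(−ħ² φ'') dx = 0.47382, so ⟨p²⟩ = 0.47382 / 0.59454.
⟨p²⟩ = 0.79695.

0.797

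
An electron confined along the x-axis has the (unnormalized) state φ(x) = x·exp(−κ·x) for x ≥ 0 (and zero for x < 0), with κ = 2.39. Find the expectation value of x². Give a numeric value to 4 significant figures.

0.5252

⟨x²⟩ = ∫ x²·|φ|² dx / ∫|φ|² dx (integrals over the domain).
Every integrand reduces to terms xʲ·e^(−2κx) on [0, ∞); use ∫₀^∞ xʲ·e^(−2κx) dx = j!/(2κ)^(j+1).
State is unnormalized: ∫|φ|² dx = 0.018312, and ∫φ*·x²·φ dx = 0.0096177, so ⟨x²⟩ = 0.0096177 / 0.018312.
⟨x²⟩ = 0.52520.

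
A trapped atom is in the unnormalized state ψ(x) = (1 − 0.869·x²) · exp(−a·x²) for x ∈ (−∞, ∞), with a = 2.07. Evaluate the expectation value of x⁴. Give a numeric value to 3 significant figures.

0.0179

⟨x⁴⟩ = ∫ x⁴·|ψ|² dx / ∫|ψ|² dx (integrals over the domain).
Expand each integrand as polynomial × e^(−2ax²) and use ∫x^(2j)·e^(−2ax²) dx = (2j−1)!!/(4a)^j · √(π/(2a)), odd powers → 0; here √(π/(2a)) = 0.87111.
State is unnormalized: ∫|ψ|² dx = 0.71705, and ∫ψ*·x⁴·ψ dx = 0.012808, so ⟨x⁴⟩ = 0.012808 / 0.71705.
⟨x⁴⟩ = 0.017862.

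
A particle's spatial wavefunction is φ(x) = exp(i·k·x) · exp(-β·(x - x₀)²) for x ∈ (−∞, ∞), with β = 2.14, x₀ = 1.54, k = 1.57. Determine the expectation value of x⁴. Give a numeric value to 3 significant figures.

7.33

⟨x⁴⟩ = ∫ x⁴·|φ|² dx / ∫|φ|² dx (integrals over the domain).
Gaussian moments (u = x − x₀): ∫u^(2j)·e^(−2βu²) du = (2j−1)!!/(4β)^j · √(π/(2β)), odd powers integrate to 0; here √(π/(2β)) = 0.85675.
State is unnormalized: ∫|φ|² dx = 0.85675, and ∫φ*·x⁴·φ dx = 6.2780, so ⟨x⁴⟩ = 6.2780 / 0.85675.
⟨x⁴⟩ = 7.3278.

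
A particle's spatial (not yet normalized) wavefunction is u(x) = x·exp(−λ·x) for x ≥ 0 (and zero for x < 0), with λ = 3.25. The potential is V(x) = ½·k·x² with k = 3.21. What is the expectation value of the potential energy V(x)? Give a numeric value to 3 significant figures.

0.456

⟨V⟩ = ∫ V(x)·|u|² dx / ∫|u|² dx.
Every integrand reduces to terms xʲ·e^(−2λx) on [0, ∞); use ∫₀^∞ xʲ·e^(−2λx) dx = j!/(2λ)^(j+1).
State is unnormalized: ∫|u|² dx = 0.0072827, and ∫u*·V(x)·u dx = 0.0033199, so ⟨V⟩ = 0.0033199 / 0.0072827.
⟨V⟩ = 0.45586.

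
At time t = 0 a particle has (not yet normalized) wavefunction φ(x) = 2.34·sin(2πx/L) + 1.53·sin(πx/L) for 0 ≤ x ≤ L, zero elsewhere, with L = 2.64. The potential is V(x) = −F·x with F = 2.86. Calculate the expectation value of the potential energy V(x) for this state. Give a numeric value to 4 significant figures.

-2.529

⟨V⟩ = ∫ V(x)·|φ|² dx / ∫|φ|² dx.
On 0 ≤ x ≤ L (j ≠ l): ∫sin²(jπx/L) dx = L/2, ∫sin(jπx/L)·sin(lπx/L) dx = 0; diagonal moments ∫x·sin²(jπx/L) dx = L²/4, ∫x²·sin²(jπx/L) dx = L³·(1/6 − 1/(4j²π²)); cross terms ∫x·sin(jπx/L)·sin(lπx/L) dx = 0 for j + l even and −4jlL²/(π²(j² − l²)²) for j + l odd, ∫x²·sin(jπx/L)·sin(lπx/L) dx = (−1)^(j+l)·4jlL³/(π²(j² − l²)²); higher powers the same way via product-to-sum and parts.
State is unnormalized: ∫|φ|² dx = 10.318, and ∫φ*·V(x)·φ dx = -26.097, so ⟨V⟩ = -26.097 / 10.318.
⟨V⟩ = -2.5293.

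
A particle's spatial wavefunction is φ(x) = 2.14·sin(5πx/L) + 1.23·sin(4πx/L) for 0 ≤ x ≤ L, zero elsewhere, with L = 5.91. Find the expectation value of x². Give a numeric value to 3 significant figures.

5.52

⟨x²⟩ = ∫ x²·|φ|² dx / ∫|φ|² dx (integrals over the domain).
On 0 ≤ x ≤ L (j ≠ l): ∫sin²(jπx/L) dx = L/2, ∫sin(jπx/L)·sin(lπx/L) dx = 0; diagonal moments ∫x·sin²(jπx/L) dx = L²/4, ∫x²·sin²(jπx/L) dx = L³·(1/6 − 1/(4j²π²)); cross terms ∫x·sin(jπx/L)·sin(lπx/L) dx = 0 for j + l even and −4jlL²/(π²(j² − l²)²) for j + l odd, ∫x²·sin(jπx/L)·sin(lπx/L) dx = (−1)^(j+l)·4jlL³/(π²(j² − l²)²); higher powers the same way via product-to-sum and parts.
State is unnormalized: ∫|φ|² dx = 18.003, and ∫φ*·x²·φ dx = 99.408, so ⟨x²⟩ = 99.408 / 18.003.
⟨x²⟩ = 5.5217.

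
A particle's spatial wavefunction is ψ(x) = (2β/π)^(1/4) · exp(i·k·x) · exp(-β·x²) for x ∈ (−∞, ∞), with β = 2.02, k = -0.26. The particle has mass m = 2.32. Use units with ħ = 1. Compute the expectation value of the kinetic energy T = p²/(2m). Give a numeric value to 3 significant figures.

0.450

T = −(ħ²/2m) d²/dx², so ⟨T⟩ = −(ħ²/2m) ∫ ψ*·ψ'' dx; with m = 2.32.
Gaussian moments: ∫x^(2j)·e^(−2βx²) dx = (2j−1)!!/(4β)^j · √(π/(2β)), odd powers integrate to 0; here √(π/(2β)) = 0.88183. Derivatives: ψ′ = (ik − 2βx)·ψ, ψ″ = ((ik − 2βx)² − 2β)·ψ; the odd-in-x pieces drop out.
⟨T⟩ = 0.44991.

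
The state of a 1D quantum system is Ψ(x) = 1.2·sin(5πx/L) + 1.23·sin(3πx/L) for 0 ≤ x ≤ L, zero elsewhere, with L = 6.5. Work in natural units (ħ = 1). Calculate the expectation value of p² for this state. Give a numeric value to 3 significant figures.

3.93

p² Ψ = −ħ² d²Ψ/dx²; ⟨p²⟩ = −ħ² ∫ Ψ*·Ψ'' dx / ∫|Ψ|² dx.
d²/dx² sin(jπx/L) = −(jπ/L)²·sin(jπx/L); on 0 ≤ x ≤ L, ∫sin²(jπx/L) dx = L/2 and ∫sin(jπx/L)·sin(lπx/L) dx = 0 for j ≠ l, so only diagonal terms survive in ∫|Ψ|² and ∫Ψ·Ψ″; ∫Ψ·Ψ′ dx = [Ψ²/2] between the walls = 0.
State is unnormalized: ∫|Ψ|² dx = 9.5969, and ∫Ψ*·(−ħ² Ψ'') dx = 37.669, so ⟨p²⟩ = 37.669 / 9.5969.
⟨p²⟩ = 3.9251.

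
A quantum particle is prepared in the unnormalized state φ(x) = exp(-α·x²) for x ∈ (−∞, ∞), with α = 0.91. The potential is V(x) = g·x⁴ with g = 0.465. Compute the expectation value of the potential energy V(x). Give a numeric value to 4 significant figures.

⟨V⟩ = ∫ V(x)·|φ|² dx / ∫|φ|² dx.
Gaussian moments: ∫x^(2j)·e^(−2αx²) dx = (2j−1)!!/(4α)^j · √(π/(2α)), odd powers integrate to 0; here √(π/(2α)) = 1.3138.
State is unnormalized: ∫|φ|² dx = 1.3138, and ∫φ*·V(x)·φ dx = 0.13833, so ⟨V⟩ = 0.13833 / 1.3138.
⟨V⟩ = 0.10529.

0.1053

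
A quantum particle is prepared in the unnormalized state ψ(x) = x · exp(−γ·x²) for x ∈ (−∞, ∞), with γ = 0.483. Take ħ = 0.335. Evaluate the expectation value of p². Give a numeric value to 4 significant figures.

0.1626

p² ψ = −ħ² d²ψ/dx²; ⟨p²⟩ = −ħ² ∫ ψ*·ψ'' dx / ∫|ψ|² dx.
Expand each integrand as polynomial × e^(−2γx²) and use ∫x^(2j)·e^(−2γx²) dx = (2j−1)!!/(4γ)^j · √(π/(2γ)), odd powers → 0; here √(π/(2γ)) = 1.8034. Differentiate with the product rule, d/dx e^(−γx²) = −2γx·e^(−γx²).
State is unnormalized: ∫|ψ|² dx = 0.93342, and ∫ψ*·(−ħ² ψ'') dx = 0.15179, so ⟨p²⟩ = 0.15179 / 0.93342.
⟨p²⟩ = 0.16261.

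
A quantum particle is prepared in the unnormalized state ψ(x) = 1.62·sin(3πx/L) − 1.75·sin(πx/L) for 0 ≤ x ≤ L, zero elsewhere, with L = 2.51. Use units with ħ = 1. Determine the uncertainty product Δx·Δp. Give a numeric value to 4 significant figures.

0.8492

Δx = √(⟨x²⟩−⟨x⟩²), Δp = √(⟨p²⟩−⟨p⟩²).
On 0 ≤ x ≤ L (j ≠ l): ∫sin²(jπx/L) dx = L/2, ∫sin(jπx/L)·sin(lπx/L) dx = 0; diagonal moments ∫x·sin²(jπx/L) dx = L²/4, ∫x²·sin²(jπx/L) dx = L³·(1/6 − 1/(4j²π²)); cross terms ∫x·sin(jπx/L)·sin(lπx/L) dx = 0 for j + l even and −4jlL²/(π²(j² − l²)²) for j + l odd, ∫x²·sin(jπx/L)·sin(lπx/L) dx = (−1)^(j+l)·4jlL³/(π²(j² − l²)²); higher powers the same way via product-to-sum and parts. d²/dx² sin(jπx/L) = −(jπ/L)²·sin(jπx/L); on 0 ≤ x ≤ L, ∫sin²(jπx/L) dx = L/2 and ∫sin(jπx/L)·sin(lπx/L) dx = 0 for j ≠ l, so only diagonal terms survive in ∫|ψ|² and ∫ψ·ψ″; ∫ψ·ψ′ dx = [ψ²/2] between the walls = 0.
Normalization: ∫|ψ|² dx = 7.1371.
⟨x⟩ = 1.2550, ⟨x²⟩ = 1.6731 ⇒ Δx = 0.31321.
⟨p⟩ = 0.0000, ⟨p²⟩ = 7.3502 ⇒ Δp = 2.7111.
Δx·Δp = 0.84916.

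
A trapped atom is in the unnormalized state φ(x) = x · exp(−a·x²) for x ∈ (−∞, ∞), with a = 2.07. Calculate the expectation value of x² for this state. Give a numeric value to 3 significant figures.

⟨x²⟩ = ∫ x²·|φ|² dx / ∫|φ|² dx (integrals over the domain).
Expand each integrand as polynomial × e^(−2ax²) and use ∫x^(2j)·e^(−2ax²) dx = (2j−1)!!/(4a)^j · √(π/(2a)), odd powers → 0; here √(π/(2a)) = 0.87111.
State is unnormalized: ∫|φ|² dx = 0.10521, and ∫φ*·x²·φ dx = 0.038118, so ⟨x²⟩ = 0.038118 / 0.10521.
⟨x²⟩ = 0.36232.

0.362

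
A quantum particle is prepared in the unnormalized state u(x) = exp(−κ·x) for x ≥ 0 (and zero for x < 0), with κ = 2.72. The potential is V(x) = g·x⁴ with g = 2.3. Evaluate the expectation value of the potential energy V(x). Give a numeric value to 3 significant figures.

⟨V⟩ = ∫ V(x)·|u|² dx / ∫|u|² dx.
Every integrand reduces to terms xʲ·e^(−2κx) on [0, ∞); use ∫₀^∞ xʲ·e^(−2κx) dx = j!/(2κ)^(j+1).
State is unnormalized: ∫|u|² dx = 0.18382, and ∫u*·V(x)·u dx = 0.011586, so ⟨V⟩ = 0.011586 / 0.18382.
⟨V⟩ = 0.063029.

0.0630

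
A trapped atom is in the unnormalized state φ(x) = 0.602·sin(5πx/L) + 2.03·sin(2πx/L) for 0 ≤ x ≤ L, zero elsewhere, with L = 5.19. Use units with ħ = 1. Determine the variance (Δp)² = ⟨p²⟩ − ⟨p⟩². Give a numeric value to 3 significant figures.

Compute ⟨p⟩ and ⟨p²⟩ separately; (Δp)² = ⟨p²⟩ − ⟨p⟩².
d²/dx² sin(jπx/L) = −(jπ/L)²·sin(jπx/L); on 0 ≤ x ≤ L, ∫sin²(jπx/L) dx = L/2 and ∫sin(jπx/L)·sin(lπx/L) dx = 0 for j ≠ l, so only diagonal terms survive in ∫|φ|² and ∫φ·φ″; ∫φ·φ′ dx = [φ²/2] between the walls = 0.
Normalization: ∫|φ|² dx = 11.634.
⟨p⟩ = 0.0000 and ⟨p²⟩ = 2.0876.
(Δp)² = 2.0876 − (0.0000)² = 2.0876.

2.09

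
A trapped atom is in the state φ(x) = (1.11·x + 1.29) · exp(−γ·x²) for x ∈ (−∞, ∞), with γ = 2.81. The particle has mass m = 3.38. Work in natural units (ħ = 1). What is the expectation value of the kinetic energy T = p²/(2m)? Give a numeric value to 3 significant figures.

T = −(ħ²/2m) d²/dx², so ⟨T⟩ = −(ħ²/2m) ∫ φ*·φ'' dx / ∫|φ|² dx; with m = 3.38.
Expand each integrand as polynomial × e^(−2γx²) and use ∫x^(2j)·e^(−2γx²) dx = (2j−1)!!/(4γ)^j · √(π/(2γ)), odd powers → 0; here √(π/(2γ)) = 0.74766. Differentiate with the product rule, d/dx e^(−γx²) = −2γx·e^(−γx²).
State is unnormalized: ∫|φ|² dx = 1.3261, and ∫φ*·(−ħ²/2m · φ'') dx = 0.61939, so ⟨T⟩ = 0.61939 / 1.3261.
⟨T⟩ = 0.46706.

0.467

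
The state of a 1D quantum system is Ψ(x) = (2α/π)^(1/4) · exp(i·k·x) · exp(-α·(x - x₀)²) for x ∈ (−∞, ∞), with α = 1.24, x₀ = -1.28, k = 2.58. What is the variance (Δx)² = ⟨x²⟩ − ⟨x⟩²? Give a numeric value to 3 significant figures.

0.202

Compute ⟨x⟩ and ⟨x²⟩ separately, then (Δx)² = ⟨x²⟩ − ⟨x⟩².
Gaussian moments (u = x − x₀): ∫u^(2j)·e^(−2αu²) du = (2j−1)!!/(4α)^j · √(π/(2α)), odd powers integrate to 0; here √(π/(2α)) = 1.1255.
⟨x⟩ = -1.2800 and ⟨x²⟩ = 1.8400.
(Δx)² = 1.8400 − (-1.2800)² = 0.20161.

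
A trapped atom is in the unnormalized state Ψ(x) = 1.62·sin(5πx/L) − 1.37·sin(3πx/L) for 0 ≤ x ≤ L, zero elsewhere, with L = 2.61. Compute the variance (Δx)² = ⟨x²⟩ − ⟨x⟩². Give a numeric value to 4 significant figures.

Compute ⟨x⟩ and ⟨x²⟩ separately, then (Δx)² = ⟨x²⟩ − ⟨x⟩².
On 0 ≤ x ≤ L (j ≠ l): ∫sin²(jπx/L) dx = L/2, ∫sin(jπx/L)·sin(lπx/L) dx = 0; diagonal moments ∫x·sin²(jπx/L) dx = L²/4, ∫x²·sin²(jπx/L) dx = L³·(1/6 − 1/(4j²π²)); cross terms ∫x·sin(jπx/L)·sin(lπx/L) dx = 0 for j + l even and −4jlL²/(π²(j² − l²)²) for j + l odd, ∫x²·sin(jπx/L)·sin(lπx/L) dx = (−1)^(j+l)·4jlL³/(π²(j² − l²)²); higher powers the same way via product-to-sum and parts.
Normalization: ∫|Ψ|² dx = 5.8742.
⟨x⟩ = 1.3050 and ⟨x²⟩ = 1.9276.
(Δx)² = 1.9276 − (1.3050)² = 0.22459.

0.2246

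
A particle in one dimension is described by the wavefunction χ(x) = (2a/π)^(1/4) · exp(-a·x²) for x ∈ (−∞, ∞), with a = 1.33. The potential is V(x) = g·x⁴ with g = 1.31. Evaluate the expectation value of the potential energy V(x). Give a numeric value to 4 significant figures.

⟨V⟩ = ∫ V(x)·|χ|² dx.
Gaussian moments: ∫x^(2j)·e^(−2ax²) dx = (2j−1)!!/(4a)^j · √(π/(2a)), odd powers integrate to 0; here √(π/(2a)) = 1.0868.
⟨V⟩ = 0.13886.

0.1389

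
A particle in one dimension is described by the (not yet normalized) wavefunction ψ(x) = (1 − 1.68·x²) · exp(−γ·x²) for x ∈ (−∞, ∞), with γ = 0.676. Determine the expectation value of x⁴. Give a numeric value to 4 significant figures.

⟨x⁴⟩ = ∫ x⁴·|ψ|² dx / ∫|ψ|² dx (integrals over the domain).
Expand each integrand as polynomial × e^(−2γx²) and use ∫x^(2j)·e^(−2γx²) dx = (2j−1)!!/(4γ)^j · √(π/(2γ)), odd powers → 0; here √(π/(2γ)) = 1.5244.
State is unnormalized: ∫|ψ|² dx = 1.3955, and ∫ψ*·x⁴·ψ dx = 5.1897, so ⟨x⁴⟩ = 5.1897 / 1.3955.
⟨x⁴⟩ = 3.7190.

3.719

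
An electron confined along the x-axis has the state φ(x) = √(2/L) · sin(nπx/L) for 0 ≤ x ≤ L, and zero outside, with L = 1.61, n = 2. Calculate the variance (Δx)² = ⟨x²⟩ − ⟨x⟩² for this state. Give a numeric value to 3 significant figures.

Compute ⟨x⟩ and ⟨x²⟩ separately, then (Δx)² = ⟨x²⟩ − ⟨x⟩².
With sin²θ = (1 − cos2θ)/2 on 0 ≤ x ≤ L: ∫sin²(nπx/L) dx = L/2, ∫x·sin²(nπx/L) dx = L²/4, ∫x²·sin²(nπx/L) dx = L³·(1/6 − 1/(4n²π²)); higher powers xᵏ the same way, integrating xᵏ·cos(2nπx/L) by parts.
⟨x⟩ = 0.80500 and ⟨x²⟩ = 0.83120.
(Δx)² = 0.83120 − (0.80500)² = 0.18318.

0.183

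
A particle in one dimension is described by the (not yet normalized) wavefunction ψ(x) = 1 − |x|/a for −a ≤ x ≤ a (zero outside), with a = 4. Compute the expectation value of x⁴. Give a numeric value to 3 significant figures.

⟨x⁴⟩ = ∫ x⁴·|ψ|² dx / ∫|ψ|² dx (integrals over the domain).
ψ is even, so ∫ over [−a, a] = 2∫₀ᵃ with ψ = 1 − x/a there: ∫₀ᵃ (1 − x/a)² dx = a/3, ∫₀ᵃ x²(1 − x/a)² dx = a³/30, ∫₀ᵃ x⁴(1 − x/a)² dx = a⁵/105.
State is unnormalized: ∫|ψ|² dx = 2.6667, and ∫ψ*·x⁴·ψ dx = 19.505, so ⟨x⁴⟩ = 19.505 / 2.6667.
⟨x⁴⟩ = 7.3143.

7.31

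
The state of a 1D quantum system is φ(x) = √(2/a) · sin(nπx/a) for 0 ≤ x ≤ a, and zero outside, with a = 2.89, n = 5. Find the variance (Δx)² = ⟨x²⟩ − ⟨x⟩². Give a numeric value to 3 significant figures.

Compute ⟨x⟩ and ⟨x²⟩ separately, then (Δx)² = ⟨x²⟩ − ⟨x⟩².
With sin²θ = (1 − cos2θ)/2 on 0 ≤ x ≤ a: ∫sin²(nπx/a) dx = a/2, ∫x·sin²(nπx/a) dx = a²/4, ∫x²·sin²(nπx/a) dx = a³·(1/6 − 1/(4n²π²)); higher powers xᵏ the same way, integrating xᵏ·cos(2nπx/a) by parts.
⟨x⟩ = 1.4450 and ⟨x²⟩ = 2.7671.
(Δx)² = 2.7671 − (1.4450)² = 0.67908.

0.679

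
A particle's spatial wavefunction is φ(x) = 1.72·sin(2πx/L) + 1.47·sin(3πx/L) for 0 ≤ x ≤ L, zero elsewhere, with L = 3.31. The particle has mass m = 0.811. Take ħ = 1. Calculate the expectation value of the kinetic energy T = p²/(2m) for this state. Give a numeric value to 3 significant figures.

T = −(ħ²/2m) d²/dx², so ⟨T⟩ = −(ħ²/2m) ∫ φ*·φ'' dx / ∫|φ|² dx; with m = 0.811.
d²/dx² sin(jπx/L) = −(jπ/L)²·sin(jπx/L); on 0 ≤ x ≤ L, ∫sin²(jπx/L) dx = L/2 and ∫sin(jπx/L)·sin(lπx/L) dx = 0 for j ≠ l, so only diagonal terms survive in ∫|φ|² and ∫φ·φ″; ∫φ·φ′ dx = [φ²/2] between the walls = 0.
State is unnormalized: ∫|φ|² dx = 8.4724, and ∫φ*·(−ħ²/2m · φ'') dx = 28.753, so ⟨T⟩ = 28.753 / 8.4724.
⟨T⟩ = 3.3937.

3.39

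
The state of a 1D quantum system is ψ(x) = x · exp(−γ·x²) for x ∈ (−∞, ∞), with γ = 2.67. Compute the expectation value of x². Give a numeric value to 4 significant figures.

⟨x²⟩ = ∫ x²·|ψ|² dx / ∫|ψ|² dx (integrals over the domain).
Expand each integrand as polynomial × e^(−2γx²) and use ∫x^(2j)·e^(−2γx²) dx = (2j−1)!!/(4γ)^j · √(π/(2γ)), odd powers → 0; here √(π/(2γ)) = 0.76702.
State is unnormalized: ∫|ψ|² dx = 0.071818, and ∫ψ*·x²·ψ dx = 0.020174, so ⟨x²⟩ = 0.020174 / 0.071818.
⟨x²⟩ = 0.28090.

0.2809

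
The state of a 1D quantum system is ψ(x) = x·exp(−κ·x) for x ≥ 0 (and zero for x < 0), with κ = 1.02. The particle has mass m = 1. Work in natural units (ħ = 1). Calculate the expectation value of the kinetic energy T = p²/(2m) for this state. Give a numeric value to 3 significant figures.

0.520

T = −(ħ²/2m) d²/dx², so ⟨T⟩ = −(ħ²/2m) ∫ ψ*·ψ'' dx / ∫|ψ|² dx; with m = 1.
Differentiate x·exp(−κ·x) with the product rule; every integrand then reduces to terms xʲ·e^(−2κx) on [0, ∞), with ∫₀^∞ xʲ·e^(−2κx) dx = j!/(2κ)^(j+1).
State is unnormalized: ∫|ψ|² dx = 0.23558, and ∫ψ*·(−ħ²/2m · ψ'') dx = 0.12255, so ⟨T⟩ = 0.12255 / 0.23558.
⟨T⟩ = 0.52020.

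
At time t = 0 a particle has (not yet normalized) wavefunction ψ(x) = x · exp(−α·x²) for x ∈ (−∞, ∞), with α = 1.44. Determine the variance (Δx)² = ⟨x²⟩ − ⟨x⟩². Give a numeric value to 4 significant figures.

Compute ⟨x⟩ and ⟨x²⟩ separately, then (Δx)² = ⟨x²⟩ − ⟨x⟩².
Expand each integrand as polynomial × e^(−2αx²) and use ∫x^(2j)·e^(−2αx²) dx = (2j−1)!!/(4α)^j · √(π/(2α)), odd powers → 0; here √(π/(2α)) = 1.0444.
Normalization: ∫|ψ|² dx = 0.18132.
⟨x⟩ = 0.0000 and ⟨x²⟩ = 0.52083.
(Δx)² = 0.52083 − (0.0000)² = 0.52083.

0.5208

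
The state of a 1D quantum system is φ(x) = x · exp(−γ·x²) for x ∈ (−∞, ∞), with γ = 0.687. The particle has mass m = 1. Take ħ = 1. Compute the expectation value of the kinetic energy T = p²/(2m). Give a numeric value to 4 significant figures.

1.031

T = −(ħ²/2m) d²/dx², so ⟨T⟩ = −(ħ²/2m) ∫ φ*·φ'' dx / ∫|φ|² dx; with m = 1.
Expand each integrand as polynomial × e^(−2γx²) and use ∫x^(2j)·e^(−2γx²) dx = (2j−1)!!/(4γ)^j · √(π/(2γ)), odd powers → 0; here √(π/(2γ)) = 1.5121. Differentiate with the product rule, d/dx e^(−γx²) = −2γx·e^(−γx²).
State is unnormalized: ∫|φ|² dx = 0.55026, and ∫φ*·(−ħ²/2m · φ'') dx = 0.56704, so ⟨T⟩ = 0.56704 / 0.55026.
⟨T⟩ = 1.0305.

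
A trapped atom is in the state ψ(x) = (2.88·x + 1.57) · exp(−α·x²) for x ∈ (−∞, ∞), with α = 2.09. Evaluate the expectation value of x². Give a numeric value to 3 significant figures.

0.188

⟨x²⟩ = ∫ x²·|ψ|² dx / ∫|ψ|² dx (integrals over the domain).
Expand each integrand as polynomial × e^(−2αx²) and use ∫x^(2j)·e^(−2αx²) dx = (2j−1)!!/(4α)^j · √(π/(2α)), odd powers → 0; here √(π/(2α)) = 0.86694.
State is unnormalized: ∫|ψ|² dx = 2.9970, and ∫ψ*·x²·ψ dx = 0.56427, so ⟨x²⟩ = 0.56427 / 2.9970.
⟨x²⟩ = 0.18828.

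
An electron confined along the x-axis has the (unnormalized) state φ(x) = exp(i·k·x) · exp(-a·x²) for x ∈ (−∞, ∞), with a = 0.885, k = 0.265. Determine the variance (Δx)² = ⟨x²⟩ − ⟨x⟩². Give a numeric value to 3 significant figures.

Compute ⟨x⟩ and ⟨x²⟩ separately, then (Δx)² = ⟨x²⟩ − ⟨x⟩².
Gaussian moments: ∫x^(2j)·e^(−2ax²) dx = (2j−1)!!/(4a)^j · √(π/(2a)), odd powers integrate to 0; here √(π/(2a)) = 1.3323.
Normalization: ∫|φ|² dx = 1.3323.
⟨x⟩ = 0.0000 and ⟨x²⟩ = 0.28249.
(Δx)² = 0.28249 − (0.0000)² = 0.28249.

0.282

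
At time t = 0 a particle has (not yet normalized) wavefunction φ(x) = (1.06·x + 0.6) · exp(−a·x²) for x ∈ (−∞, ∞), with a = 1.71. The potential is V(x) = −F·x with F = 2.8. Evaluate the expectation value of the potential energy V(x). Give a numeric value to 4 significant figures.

⟨V⟩ = ∫ V(x)·|φ|² dx / ∫|φ|² dx.
Expand each integrand as polynomial × e^(−2ax²) and use ∫x^(2j)·e^(−2ax²) dx = (2j−1)!!/(4a)^j · √(π/(2a)), odd powers → 0; here √(π/(2a)) = 0.95843.
State is unnormalized: ∫|φ|² dx = 0.50248, and ∫φ*·V(x)·φ dx = -0.49906, so ⟨V⟩ = -0.49906 / 0.50248.
⟨V⟩ = -0.99320.

-0.9932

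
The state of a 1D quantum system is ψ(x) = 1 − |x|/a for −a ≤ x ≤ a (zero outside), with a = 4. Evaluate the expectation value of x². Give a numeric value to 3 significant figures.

⟨x²⟩ = ∫ x²·|ψ|² dx / ∫|ψ|² dx (integrals over the domain).
ψ is even, so ∫ over [−a, a] = 2∫₀ᵃ with ψ = 1 − x/a there: ∫₀ᵃ (1 − x/a)² dx = a/3, ∫₀ᵃ x²(1 − x/a)² dx = a³/30, ∫₀ᵃ x⁴(1 − x/a)² dx = a⁵/105.
State is unnormalized: ∫|ψ|² dx = 2.6667, and ∫ψ*·x²·ψ dx = 4.2667, so ⟨x²⟩ = 4.2667 / 2.6667.
⟨x²⟩ = 1.6000.

1.60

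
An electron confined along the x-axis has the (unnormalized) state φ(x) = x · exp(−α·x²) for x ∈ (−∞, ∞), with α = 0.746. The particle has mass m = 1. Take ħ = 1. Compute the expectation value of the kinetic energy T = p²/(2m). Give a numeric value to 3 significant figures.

1.12

T = −(ħ²/2m) d²/dx², so ⟨T⟩ = −(ħ²/2m) ∫ φ*·φ'' dx / ∫|φ|² dx; with m = 1.
Expand each integrand as polynomial × e^(−2αx²) and use ∫x^(2j)·e^(−2αx²) dx = (2j−1)!!/(4α)^j · √(π/(2α)), odd powers → 0; here √(π/(2α)) = 1.4511. Differentiate with the product rule, d/dx e^(−αx²) = −2αx·e^(−αx²).
State is unnormalized: ∫|φ|² dx = 0.48629, and ∫φ*·(−ħ²/2m · φ'') dx = 0.54415, so ⟨T⟩ = 0.54415 / 0.48629.
⟨T⟩ = 1.1190.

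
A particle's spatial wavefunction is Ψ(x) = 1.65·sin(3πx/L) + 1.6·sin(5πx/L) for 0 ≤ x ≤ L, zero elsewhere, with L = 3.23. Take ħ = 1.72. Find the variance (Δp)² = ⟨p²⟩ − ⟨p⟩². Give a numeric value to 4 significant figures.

Compute ⟨p⟩ and ⟨p²⟩ separately; (Δp)² = ⟨p²⟩ − ⟨p⟩².
d²/dx² sin(jπx/L) = −(jπ/L)²·sin(jπx/L); on 0 ≤ x ≤ L, ∫sin²(jπx/L) dx = L/2 and ∫sin(jπx/L)·sin(lπx/L) dx = 0 for j ≠ l, so only diagonal terms survive in ∫|Ψ|² and ∫Ψ·Ψ″; ∫Ψ·Ψ′ dx = [Ψ²/2] between the walls = 0.
Normalization: ∫|Ψ|² dx = 8.5312.
⟨p⟩ = 0.0000 and ⟨p²⟩ = 46.889.
(Δp)² = 46.889 − (0.0000)² = 46.889.

46.89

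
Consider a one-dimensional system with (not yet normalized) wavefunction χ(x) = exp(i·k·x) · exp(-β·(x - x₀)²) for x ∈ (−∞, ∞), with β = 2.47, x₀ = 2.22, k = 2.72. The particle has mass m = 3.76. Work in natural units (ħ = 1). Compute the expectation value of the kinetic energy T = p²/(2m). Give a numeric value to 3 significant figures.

1.31

T = −(ħ²/2m) d²/dx², so ⟨T⟩ = −(ħ²/2m) ∫ χ*·χ'' dx / ∫|χ|² dx; with m = 3.76.
Gaussian moments (u = x − x₀): ∫u^(2j)·e^(−2βu²) du = (2j−1)!!/(4β)^j · √(π/(2β)), odd powers integrate to 0; here √(π/(2β)) = 0.79746. Derivatives: χ′ = (ik − 2βu)·χ, χ″ = ((ik − 2βu)² − 2β)·χ; the odd-in-u pieces drop out.
State is unnormalized: ∫|χ|² dx = 0.79746, and ∫χ*·(−ħ²/2m · χ'') dx = 1.0465, so ⟨T⟩ = 1.0465 / 0.79746.
⟨T⟩ = 1.3123.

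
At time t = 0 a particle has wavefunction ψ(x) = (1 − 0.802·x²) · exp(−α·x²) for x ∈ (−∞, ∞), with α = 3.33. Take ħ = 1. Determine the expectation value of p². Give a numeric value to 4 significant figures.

p² ψ = −ħ² d²ψ/dx²; ⟨p²⟩ = −ħ² ∫ ψ*·ψ'' dx / ∫|ψ|² dx.
Expand each integrand as polynomial × e^(−2αx²) and use ∫x^(2j)·e^(−2αx²) dx = (2j−1)!!/(4α)^j · √(π/(2α)), odd powers → 0; here √(π/(2α)) = 0.68681. Differentiate with the product rule, d/dx e^(−αx²) = −2αx·e^(−αx²).
State is unnormalized: ∫|ψ|² dx = 0.61158, and ∫ψ*·(−ħ² ψ'') dx = 2.6205, so ⟨p²⟩ = 2.6205 / 0.61158.
⟨p²⟩ = 4.2849.

4.285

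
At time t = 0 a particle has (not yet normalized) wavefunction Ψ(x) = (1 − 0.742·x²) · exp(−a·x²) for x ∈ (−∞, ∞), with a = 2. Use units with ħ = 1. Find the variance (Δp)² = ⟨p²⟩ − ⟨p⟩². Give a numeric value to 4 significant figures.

Compute ⟨p⟩ and ⟨p²⟩ separately; (Δp)² = ⟨p²⟩ − ⟨p⟩².
Expand each integrand as polynomial × e^(−2ax²) and use ∫x^(2j)·e^(−2ax²) dx = (2j−1)!!/(4a)^j · √(π/(2a)), odd powers → 0; here √(π/(2a)) = 0.88623. Differentiate with the product rule, d/dx e^(−ax²) = −2ax·e^(−ax²).
Normalization: ∫|Ψ|² dx = 0.74470.
⟨p⟩ = 0.0000 and ⟨p²⟩ = 2.9649.
(Δp)² = 2.9649 − (0.0000)² = 2.9649.

2.965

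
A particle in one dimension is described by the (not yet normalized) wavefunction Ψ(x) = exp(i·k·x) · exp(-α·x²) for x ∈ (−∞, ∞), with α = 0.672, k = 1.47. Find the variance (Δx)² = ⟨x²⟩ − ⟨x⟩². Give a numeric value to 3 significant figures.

Compute ⟨x⟩ and ⟨x²⟩ separately, then (Δx)² = ⟨x²⟩ − ⟨x⟩².
Gaussian moments: ∫x^(2j)·e^(−2αx²) dx = (2j−1)!!/(4α)^j · √(π/(2α)), odd powers integrate to 0; here √(π/(2α)) = 1.5289.
Normalization: ∫|Ψ|² dx = 1.5289.
⟨x⟩ = 0.0000 and ⟨x²⟩ = 0.37202.
(Δx)² = 0.37202 − (0.0000)² = 0.37202.

0.372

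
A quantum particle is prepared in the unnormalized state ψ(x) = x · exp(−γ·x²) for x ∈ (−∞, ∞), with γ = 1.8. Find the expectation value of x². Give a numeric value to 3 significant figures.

⟨x²⟩ = ∫ x²·|ψ|² dx / ∫|ψ|² dx (integrals over the domain).
Expand each integrand as polynomial × e^(−2γx²) and use ∫x^(2j)·e^(−2γx²) dx = (2j−1)!!/(4γ)^j · √(π/(2γ)), odd powers → 0; here √(π/(2γ)) = 0.93417.
State is unnormalized: ∫|ψ|² dx = 0.12975, and ∫ψ*·x²·ψ dx = 0.054060, so ⟨x²⟩ = 0.054060 / 0.12975.
⟨x²⟩ = 0.41667.

0.417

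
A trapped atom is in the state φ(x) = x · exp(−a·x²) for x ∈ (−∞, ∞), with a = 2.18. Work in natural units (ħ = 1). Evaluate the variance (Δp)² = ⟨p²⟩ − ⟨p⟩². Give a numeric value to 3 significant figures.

Compute ⟨p⟩ and ⟨p²⟩ separately; (Δp)² = ⟨p²⟩ − ⟨p⟩².
Expand each integrand as polynomial × e^(−2ax²) and use ∫x^(2j)·e^(−2ax²) dx = (2j−1)!!/(4a)^j · √(π/(2a)), odd powers → 0; here √(π/(2a)) = 0.84885. Differentiate with the product rule, d/dx e^(−ax²) = −2ax·e^(−ax²).
Normalization: ∫|φ|² dx = 0.097345.
⟨p⟩ = 0.0000 and ⟨p²⟩ = 6.5400.
(Δp)² = 6.5400 − (0.0000)² = 6.5400.

6.54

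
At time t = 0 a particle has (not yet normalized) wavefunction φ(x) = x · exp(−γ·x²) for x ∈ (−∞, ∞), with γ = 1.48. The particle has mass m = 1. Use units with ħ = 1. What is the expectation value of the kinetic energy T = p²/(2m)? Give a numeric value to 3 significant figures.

2.22

T = −(ħ²/2m) d²/dx², so ⟨T⟩ = −(ħ²/2m) ∫ φ*·φ'' dx / ∫|φ|² dx; with m = 1.
Expand each integrand as polynomial × e^(−2γx²) and use ∫x^(2j)·e^(−2γx²) dx = (2j−1)!!/(4γ)^j · √(π/(2γ)), odd powers → 0; here √(π/(2γ)) = 1.0302. Differentiate with the product rule, d/dx e^(−γx²) = −2γx·e^(−γx²).
State is unnormalized: ∫|φ|² dx = 0.17402, and ∫φ*·(−ħ²/2m · φ'') dx = 0.38633, so ⟨T⟩ = 0.38633 / 0.17402.
⟨T⟩ = 2.2200.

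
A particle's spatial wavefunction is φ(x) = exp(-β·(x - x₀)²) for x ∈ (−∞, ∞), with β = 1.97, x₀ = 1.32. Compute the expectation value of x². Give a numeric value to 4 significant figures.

⟨x²⟩ = ∫ x²·|φ|² dx / ∫|φ|² dx (integrals over the domain).
Gaussian moments (u = x − x₀): ∫u^(2j)·e^(−2βu²) du = (2j−1)!!/(4β)^j · √(π/(2β)), odd powers integrate to 0; here √(π/(2β)) = 0.89295.
State is unnormalized: ∫|φ|² dx = 0.89295, and ∫φ*·x²·φ dx = 1.6692, so ⟨x²⟩ = 1.6692 / 0.89295.
⟨x²⟩ = 1.8693.

1.869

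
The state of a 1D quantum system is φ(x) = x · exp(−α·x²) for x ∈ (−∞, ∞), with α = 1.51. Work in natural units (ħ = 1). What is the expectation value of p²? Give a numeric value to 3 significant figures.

4.53

p² φ = −ħ² d²φ/dx²; ⟨p²⟩ = −ħ² ∫ φ*·φ'' dx / ∫|φ|² dx.
Expand each integrand as polynomial × e^(−2αx²) and use ∫x^(2j)·e^(−2αx²) dx = (2j−1)!!/(4α)^j · √(π/(2α)), odd powers → 0; here √(π/(2α)) = 1.0199. Differentiate with the product rule, d/dx e^(−αx²) = −2αx·e^(−αx²).
State is unnormalized: ∫|φ|² dx = 0.16886, and ∫φ*·(−ħ² φ'') dx = 0.76495, so ⟨p²⟩ = 0.76495 / 0.16886.
⟨p²⟩ = 4.5300.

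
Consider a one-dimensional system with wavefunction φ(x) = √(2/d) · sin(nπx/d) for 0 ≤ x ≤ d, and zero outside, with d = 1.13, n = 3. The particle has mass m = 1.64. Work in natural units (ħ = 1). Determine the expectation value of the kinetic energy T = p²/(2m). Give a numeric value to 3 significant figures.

T = −(ħ²/2m) d²/dx², so ⟨T⟩ = −(ħ²/2m) ∫ φ*·φ'' dx; with m = 1.64.
d/dx sin(nπx/d) = (nπ/d)·cos(nπx/d) and d²/dx² sin(nπx/d) = −(nπ/d)²·sin(nπx/d); on 0 ≤ x ≤ d, ∫sin²(nπx/d) dx = d/2 and ∫sin(nπx/d)·cos(nπx/d) dx = 0.
⟨T⟩ = 21.209.

21.2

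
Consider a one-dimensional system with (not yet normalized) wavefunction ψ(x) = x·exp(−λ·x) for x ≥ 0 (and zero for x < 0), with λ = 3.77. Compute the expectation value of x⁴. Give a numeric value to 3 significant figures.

⟨x⁴⟩ = ∫ x⁴·|ψ|² dx / ∫|ψ|² dx (integrals over the domain).
Every integrand reduces to terms xʲ·e^(−2λx) on [0, ∞); use ∫₀^∞ xʲ·e^(−2λx) dx = j!/(2λ)^(j+1).
State is unnormalized: ∫|ψ|² dx = 0.0046657, and ∫ψ*·x⁴·ψ dx = 0.00051968, so ⟨x⁴⟩ = 0.00051968 / 0.0046657.
⟨x⁴⟩ = 0.11138.

0.111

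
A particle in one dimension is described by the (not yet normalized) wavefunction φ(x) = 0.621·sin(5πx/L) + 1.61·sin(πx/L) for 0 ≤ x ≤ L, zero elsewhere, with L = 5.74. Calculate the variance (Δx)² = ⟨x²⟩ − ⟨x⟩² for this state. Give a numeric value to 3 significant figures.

1.44

Compute ⟨x⟩ and ⟨x²⟩ separately, then (Δx)² = ⟨x²⟩ − ⟨x⟩².
On 0 ≤ x ≤ L (j ≠ l): ∫sin²(jπx/L) dx = L/2, ∫sin(jπx/L)·sin(lπx/L) dx = 0; diagonal moments ∫x·sin²(jπx/L) dx = L²/4, ∫x²·sin²(jπx/L) dx = L³·(1/6 − 1/(4j²π²)); cross terms ∫x·sin(jπx/L)·sin(lπx/L) dx = 0 for j + l even and −4jlL²/(π²(j² − l²)²) for j + l odd, ∫x²·sin(jπx/L)·sin(lπx/L) dx = (−1)^(j+l)·4jlL³/(π²(j² − l²)²); higher powers the same way via product-to-sum and parts.
Normalization: ∫|φ|² dx = 8.5461.
⟨x⟩ = 2.8700 and ⟨x²⟩ = 9.6766.
(Δx)² = 9.6766 − (2.8700)² = 1.4397.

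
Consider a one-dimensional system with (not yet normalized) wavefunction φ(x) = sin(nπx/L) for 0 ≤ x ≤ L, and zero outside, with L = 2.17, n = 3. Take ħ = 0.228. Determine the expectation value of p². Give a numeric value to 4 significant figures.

0.9806

p² φ = −ħ² d²φ/dx²; ⟨p²⟩ = −ħ² ∫ φ*·φ'' dx / ∫|φ|² dx.
d/dx sin(nπx/L) = (nπ/L)·cos(nπx/L) and d²/dx² sin(nπx/L) = −(nπ/L)²·sin(nπx/L); on 0 ≤ x ≤ L, ∫sin²(nπx/L) dx = L/2 and ∫sin(nπx/L)·cos(nπx/L) dx = 0.
State is unnormalized: ∫|φ|² dx = 1.0850, and ∫φ*·(−ħ² φ'') dx = 1.0640, so ⟨p²⟩ = 1.0640 / 1.0850.
⟨p²⟩ = 0.98060.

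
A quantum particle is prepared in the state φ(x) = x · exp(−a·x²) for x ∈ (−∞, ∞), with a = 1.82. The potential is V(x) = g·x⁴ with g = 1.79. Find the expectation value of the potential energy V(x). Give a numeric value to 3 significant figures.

0.507

⟨V⟩ = ∫ V(x)·|φ|² dx / ∫|φ|² dx.
Expand each integrand as polynomial × e^(−2ax²) and use ∫x^(2j)·e^(−2ax²) dx = (2j−1)!!/(4a)^j · √(π/(2a)), odd powers → 0; here √(π/(2a)) = 0.92902.
State is unnormalized: ∫|φ|² dx = 0.12761, and ∫φ*·V(x)·φ dx = 0.064651, so ⟨V⟩ = 0.064651 / 0.12761.
⟨V⟩ = 0.50662.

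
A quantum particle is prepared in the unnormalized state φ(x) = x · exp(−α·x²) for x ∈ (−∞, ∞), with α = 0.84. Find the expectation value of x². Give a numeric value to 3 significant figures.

0.893

⟨x²⟩ = ∫ x²·|φ|² dx / ∫|φ|² dx (integrals over the domain).
Expand each integrand as polynomial × e^(−2αx²) and use ∫x^(2j)·e^(−2αx²) dx = (2j−1)!!/(4α)^j · √(π/(2α)), odd powers → 0; here √(π/(2α)) = 1.3675.
State is unnormalized: ∫|φ|² dx = 0.40699, and ∫φ*·x²·φ dx = 0.36338, so ⟨x²⟩ = 0.36338 / 0.40699.
⟨x²⟩ = 0.89286.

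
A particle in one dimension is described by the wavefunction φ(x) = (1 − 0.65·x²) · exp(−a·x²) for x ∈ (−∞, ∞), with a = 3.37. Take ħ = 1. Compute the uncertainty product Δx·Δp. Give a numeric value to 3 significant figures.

Δx = √(⟨x²⟩−⟨x⟩²), Δp = √(⟨p²⟩−⟨p⟩²).
Expand each integrand as polynomial × e^(−2ax²) and use ∫x^(2j)·e^(−2ax²) dx = (2j−1)!!/(4a)^j · √(π/(2a)), odd powers → 0; here √(π/(2a)) = 0.68272. Differentiate with the product rule, d/dx e^(−ax²) = −2ax·e^(−ax²).
Normalization: ∫|φ|² dx = 0.62164.
⟨x⟩ = 0.0000, ⟨x²⟩ = 0.060743 ⇒ Δx = 0.24646.
⟨p⟩ = 0.0000, ⟨p²⟩ = 4.1183 ⇒ Δp = 2.0294.
Δx·Δp = 0.50016.

0.500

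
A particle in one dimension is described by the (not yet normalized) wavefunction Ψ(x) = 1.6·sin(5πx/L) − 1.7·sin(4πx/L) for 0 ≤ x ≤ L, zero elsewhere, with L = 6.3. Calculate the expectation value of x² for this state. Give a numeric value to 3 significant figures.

⟨x²⟩ = ∫ x²·|Ψ|² dx / ∫|Ψ|² dx (integrals over the domain).
On 0 ≤ x ≤ L (j ≠ l): ∫sin²(jπx/L) dx = L/2, ∫sin(jπx/L)·sin(lπx/L) dx = 0; diagonal moments ∫x·sin²(jπx/L) dx = L²/4, ∫x²·sin²(jπx/L) dx = L³·(1/6 − 1/(4j²π²)); cross terms ∫x·sin(jπx/L)·sin(lπx/L) dx = 0 for j + l even and −4jlL²/(π²(j² − l²)²) for j + l odd, ∫x²·sin(jπx/L)·sin(lπx/L) dx = (−1)^(j+l)·4jlL³/(π²(j² − l²)²); higher powers the same way via product-to-sum and parts.
State is unnormalized: ∫|Ψ|² dx = 17.168, and ∫Ψ*·x²·Ψ dx = 361.45, so ⟨x²⟩ = 361.45 / 17.168.
⟨x²⟩ = 21.055.

21.1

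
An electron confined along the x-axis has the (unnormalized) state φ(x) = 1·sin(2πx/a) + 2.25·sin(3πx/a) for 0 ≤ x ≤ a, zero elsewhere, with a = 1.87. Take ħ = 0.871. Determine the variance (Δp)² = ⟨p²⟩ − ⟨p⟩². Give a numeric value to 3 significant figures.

17.5

Compute ⟨p⟩ and ⟨p²⟩ separately; (Δp)² = ⟨p²⟩ − ⟨p⟩².
d²/dx² sin(jπx/a) = −(jπ/a)²·sin(jπx/a); on 0 ≤ x ≤ a, ∫sin²(jπx/a) dx = a/2 and ∫sin(jπx/a)·sin(lπx/a) dx = 0 for j ≠ l, so only diagonal terms survive in ∫|φ|² and ∫φ·φ″; ∫φ·φ′ dx = [φ²/2] between the walls = 0.
Normalization: ∫|φ|² dx = 5.6684.
⟨p⟩ = 0.0000 and ⟨p²⟩ = 17.505.
(Δp)² = 17.505 − (0.0000)² = 17.505.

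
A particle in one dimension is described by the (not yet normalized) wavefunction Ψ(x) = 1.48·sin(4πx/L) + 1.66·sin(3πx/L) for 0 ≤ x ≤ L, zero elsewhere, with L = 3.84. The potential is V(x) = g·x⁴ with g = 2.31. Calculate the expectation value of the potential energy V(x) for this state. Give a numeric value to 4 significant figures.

⟨V⟩ = ∫ V(x)·|Ψ|² dx / ∫|Ψ|² dx.
On 0 ≤ x ≤ L (j ≠ l): ∫sin²(jπx/L) dx = L/2, ∫sin(jπx/L)·sin(lπx/L) dx = 0; diagonal moments ∫x·sin²(jπx/L) dx = L²/4, ∫x²·sin²(jπx/L) dx = L³·(1/6 − 1/(4j²π²)); cross terms ∫x·sin(jπx/L)·sin(lπx/L) dx = 0 for j + l even and −4jlL²/(π²(j² − l²)²) for j + l odd, ∫x²·sin(jπx/L)·sin(lπx/L) dx = (−1)^(j+l)·4jlL³/(π²(j² − l²)²); higher powers the same way via product-to-sum and parts.
State is unnormalized: ∫|Ψ|² dx = 9.4963, and ∫Ψ*·V(x)·Ψ dx = 197.04, so ⟨V⟩ = 197.04 / 9.4963.
⟨V⟩ = 20.749.

20.75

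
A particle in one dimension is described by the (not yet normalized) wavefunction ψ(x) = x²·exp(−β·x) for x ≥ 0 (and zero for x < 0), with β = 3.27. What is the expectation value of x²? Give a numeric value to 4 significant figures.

0.7014

⟨x²⟩ = ∫ x²·|ψ|² dx / ∫|ψ|² dx (integrals over the domain).
Every integrand reduces to terms xʲ·e^(−2βx) on [0, ∞); use ∫₀^∞ xʲ·e^(−2βx) dx = j!/(2β)^(j+1).
State is unnormalized: ∫|ψ|² dx = 0.0020060, and ∫ψ*·x²·ψ dx = 0.0014070, so ⟨x²⟩ = 0.0014070 / 0.0020060.
⟨x²⟩ = 0.70140.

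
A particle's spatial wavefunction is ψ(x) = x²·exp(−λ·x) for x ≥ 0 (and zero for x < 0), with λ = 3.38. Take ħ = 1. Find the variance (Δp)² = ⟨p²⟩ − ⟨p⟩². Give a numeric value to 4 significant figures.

3.808

Compute ⟨p⟩ and ⟨p²⟩ separately; (Δp)² = ⟨p²⟩ − ⟨p⟩².
Differentiate x²·exp(−λ·x) with the product rule; every integrand then reduces to terms xʲ·e^(−2λx) on [0, ∞), with ∫₀^∞ xʲ·e^(−2λx) dx = j!/(2λ)^(j+1).
Normalization: ∫|ψ|² dx = 0.0017001.
⟨p⟩ = 0.0000 and ⟨p²⟩ = 3.8081.
(Δp)² = 3.8081 − (0.0000)² = 3.8081.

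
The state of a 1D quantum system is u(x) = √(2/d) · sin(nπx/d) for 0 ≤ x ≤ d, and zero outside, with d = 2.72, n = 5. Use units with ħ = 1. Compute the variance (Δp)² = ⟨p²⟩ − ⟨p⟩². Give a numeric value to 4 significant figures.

33.35

Compute ⟨p⟩ and ⟨p²⟩ separately; (Δp)² = ⟨p²⟩ − ⟨p⟩².
d/dx sin(nπx/d) = (nπ/d)·cos(nπx/d) and d²/dx² sin(nπx/d) = −(nπ/d)²·sin(nπx/d); on 0 ≤ x ≤ d, ∫sin²(nπx/d) dx = d/2 and ∫sin(nπx/d)·cos(nπx/d) dx = 0.
⟨p⟩ = 0.0000 and ⟨p²⟩ = 33.350.
(Δp)² = 33.350 − (0.0000)² = 33.350.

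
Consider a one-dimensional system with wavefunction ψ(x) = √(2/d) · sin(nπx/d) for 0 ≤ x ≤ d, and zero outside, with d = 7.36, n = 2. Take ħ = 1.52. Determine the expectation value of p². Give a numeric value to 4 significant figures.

1.684

p² ψ = −ħ² d²ψ/dx²; ⟨p²⟩ = −ħ² ∫ ψ*·ψ'' dx.
d/dx sin(nπx/d) = (nπ/d)·cos(nπx/d) and d²/dx² sin(nπx/d) = −(nπ/d)²·sin(nπx/d); on 0 ≤ x ≤ d, ∫sin²(nπx/d) dx = d/2 and ∫sin(nπx/d)·cos(nπx/d) dx = 0.
⟨p²⟩ = 1.6838.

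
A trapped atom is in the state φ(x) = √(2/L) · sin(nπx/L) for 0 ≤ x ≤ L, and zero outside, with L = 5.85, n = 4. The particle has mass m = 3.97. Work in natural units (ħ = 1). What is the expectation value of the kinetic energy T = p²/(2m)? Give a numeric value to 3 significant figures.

T = −(ħ²/2m) d²/dx², so ⟨T⟩ = −(ħ²/2m) ∫ φ*·φ'' dx; with m = 3.97.
d/dx sin(nπx/L) = (nπ/L)·cos(nπx/L) and d²/dx² sin(nπx/L) = −(nπ/L)²·sin(nπx/L); on 0 ≤ x ≤ L, ∫sin²(nπx/L) dx = L/2 and ∫sin(nπx/L)·cos(nπx/L) dx = 0.
⟨T⟩ = 0.58115.

0.581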